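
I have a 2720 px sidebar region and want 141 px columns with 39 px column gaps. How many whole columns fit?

Each extra column adds 141 + 39 = 180 px.
(2720 + 39) / 180 = 15.33, so 15 columns fit.

15 columns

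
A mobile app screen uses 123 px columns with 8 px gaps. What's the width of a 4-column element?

4-column span = 4·123 + 3·8 = 516 px.

516 px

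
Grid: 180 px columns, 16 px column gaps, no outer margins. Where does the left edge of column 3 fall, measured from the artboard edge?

Before column 3: 2 columns + 2 column gaps.
Offset = 2·(180 + 16) = 2·196 = 392 px.

392 px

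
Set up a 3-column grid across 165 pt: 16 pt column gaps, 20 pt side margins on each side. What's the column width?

Take off 40 pt of margins, leaving 125 pt.
3 columns + 2 column gaps: 3c + 2·16 = 125.
3c = 125 − 32 = 93, so c = 31 pt.

31 pt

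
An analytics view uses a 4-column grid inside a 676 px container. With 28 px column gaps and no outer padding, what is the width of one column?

148 px

Subtracting 3 column gaps of 28 leaves 592 for 4 columns, so c = 148 px.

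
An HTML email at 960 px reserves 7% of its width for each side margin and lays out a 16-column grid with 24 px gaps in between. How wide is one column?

Each margin = 7% of 960 = 67.2 px; content = 960 − 2·67.2 = 825.6 px.
Subtracting 15 gaps of 24 leaves 465.6 for 16 columns, so c = 29.1 px.

29.1 px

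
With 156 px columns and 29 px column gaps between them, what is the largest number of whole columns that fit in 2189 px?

11 columns

11 columns: 11·156 + 10·29 = 2006 px ≤ 2189.
12 columns: 2191 px > 2189. So 11.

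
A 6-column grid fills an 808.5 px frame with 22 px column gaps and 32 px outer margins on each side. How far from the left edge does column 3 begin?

Take off 64 px of margins, leaving 744.5 px.
6c + 5·22 = 744.5 → 6c = 634.5 → c = 105.75 px.
Each column+gutter stride is 127.75 px; 2 of them past the 32 px margin is 32 + 255.5 = 287.5 px.

287.5 px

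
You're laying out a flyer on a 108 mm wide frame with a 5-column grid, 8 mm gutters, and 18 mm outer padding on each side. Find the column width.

8 mm

Subtract both margins: 108 − 2·18 = 72 mm.
5 columns + 4 gutters: 5c + 4·8 = 72.
5c = 72 − 32 = 40, so c = 8 mm.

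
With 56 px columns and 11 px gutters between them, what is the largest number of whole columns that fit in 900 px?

13 columns: 13·56 + 12·11 = 860 px ≤ 900.
14 columns: 927 px > 900. So 13.

13 columns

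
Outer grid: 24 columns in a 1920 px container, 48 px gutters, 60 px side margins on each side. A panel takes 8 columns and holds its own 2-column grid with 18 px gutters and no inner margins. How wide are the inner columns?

275 px

Subtract both margins: 1920 − 2·60 = 1800 px.
24c + 23·48 = 1800 → 24c = 696 → c = 29 px.
8-column span = 8·29 + 7·48 = 568 px.
2d + 1·18 = 568 → 2d = 550 → d = 275 px.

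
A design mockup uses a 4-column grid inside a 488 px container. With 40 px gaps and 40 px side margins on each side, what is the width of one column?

72 px

Subtract both margins: 488 − 2·40 = 408 px.
4 columns + 3 gaps: 4c + 3·40 = 408.
4c = 408 − 120 = 288, so c = 72 px.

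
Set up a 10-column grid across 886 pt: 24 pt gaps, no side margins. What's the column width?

10 columns + 9 gaps: 10c + 9·24 = 886.
10c = 886 − 216 = 670, so c = 67 pt.

67 pt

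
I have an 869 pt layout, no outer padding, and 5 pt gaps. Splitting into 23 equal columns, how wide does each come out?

23 columns + 22 gaps: 23c + 22·5 = 869.
23c = 869 − 110 = 759, so c = 33 pt.

33 pt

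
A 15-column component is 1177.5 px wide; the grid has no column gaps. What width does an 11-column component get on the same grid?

863.5 px

15c = 1177.5 → c = 78.5 px.
11-column span = 11·78.5 = 863.5 px.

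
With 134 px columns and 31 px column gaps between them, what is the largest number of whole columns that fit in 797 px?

5 columns: 5·134 + 4·31 = 794 px ≤ 797.
6 columns: 959 px > 797. So 5.

5 columns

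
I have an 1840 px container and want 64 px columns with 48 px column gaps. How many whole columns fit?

16 columns

k columns need k·64 + (k−1)·48 = k·112 − 48.
k·112 − 48 ≤ 1840 → k ≤ 1888 / 112 ≈ 16.86, so k = 16.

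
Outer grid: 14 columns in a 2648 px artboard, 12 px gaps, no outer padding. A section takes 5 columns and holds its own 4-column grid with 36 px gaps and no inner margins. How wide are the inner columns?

14 columns + 13 gaps: 14c + 13·12 = 2648.
14c = 2648 − 156 = 2492, so c = 178 px.
5-column span = 5·178 + 4·12 = 938 px.
4d + 3·36 = 938 → 4d = 830 → d = 207.5 px.

207.5 px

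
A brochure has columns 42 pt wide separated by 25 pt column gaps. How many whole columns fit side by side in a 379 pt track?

6 columns

6 columns: 6·42 + 5·25 = 377 pt ≤ 379.
7 columns: 444 pt > 379. So 6.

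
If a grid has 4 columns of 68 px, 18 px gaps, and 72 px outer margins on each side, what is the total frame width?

Adding margins, columns and gutters: 144 + 272 + 54 = 470 px.

470 px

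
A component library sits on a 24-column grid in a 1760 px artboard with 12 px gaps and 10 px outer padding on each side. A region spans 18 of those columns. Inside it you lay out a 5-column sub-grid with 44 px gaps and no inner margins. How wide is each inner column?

225.2 px

Outer content = 1760 − 2·10 = 1740 px.
Subtracting 23 gaps of 12 leaves 1464 for 24 columns, so c = 61 px.
Span of 18: 18·61 + 17·12 = 1098 + 204 = 1302 px.
1302 − 4·44 = 1126; ÷5 gives d = 225.2 px.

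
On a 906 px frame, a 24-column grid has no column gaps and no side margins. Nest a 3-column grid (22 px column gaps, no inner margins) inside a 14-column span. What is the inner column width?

161.5 px

24c = 906 → c = 37.75 px.
14-column span = 14·37.75 = 528.5 px.
Subtracting 2 column gaps of 22 leaves 484.5 for 3 columns, so d = 161.5 px.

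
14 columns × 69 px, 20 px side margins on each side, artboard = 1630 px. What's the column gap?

48 px

Subtract both margins: 1630 − 2·20 = 1590 px.
14·69 + 13g = 1590 → 13g = 624 → g = 48 px.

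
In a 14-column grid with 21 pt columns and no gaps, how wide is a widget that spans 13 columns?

273 pt

With no gaps, 13 columns span 13·21 = 273 pt.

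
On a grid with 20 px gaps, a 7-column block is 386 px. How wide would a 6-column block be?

328 px

7 columns + 6 gaps: 7c + 6·20 = 386.
7c = 386 − 120 = 266, so c = 38 px.
Span of 6: 6·38 + 5·20 = 228 + 100 = 328 px.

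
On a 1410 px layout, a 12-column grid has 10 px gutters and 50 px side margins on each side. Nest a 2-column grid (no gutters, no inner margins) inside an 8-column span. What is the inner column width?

435 px

Outer content = 1410 − 2·50 = 1310 px.
12 columns + 11 gutters: 12c + 11·10 = 1310.
12c = 1310 − 110 = 1200, so c = 100 px.
8 columns plus 7 gutters: 800 + 70 = 870 px.
870 / 2 = 435 px per column.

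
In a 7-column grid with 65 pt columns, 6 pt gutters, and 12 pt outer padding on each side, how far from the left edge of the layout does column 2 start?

Each column+gutter stride is 71 pt; 1 of them past the 12 pt margin is 12 + 71 = 83 pt.

83 pt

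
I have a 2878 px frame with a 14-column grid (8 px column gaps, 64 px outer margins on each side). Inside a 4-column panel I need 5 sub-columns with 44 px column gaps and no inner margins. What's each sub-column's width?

Subtract both margins: 2878 − 2·64 = 2750 px.
2750 − 13·8 = 2646; ÷14 gives c = 189 px.
4 columns plus 3 column gaps: 756 + 24 = 780 px.
5 columns + 4 column gaps: 5d + 4·44 = 780.
5d = 780 − 176 = 604, so d = 120.8 px.

120.8 px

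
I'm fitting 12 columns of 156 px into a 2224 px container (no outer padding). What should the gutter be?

12 columns take 12·156 = 1872 px; remaining 352 splits into 11 gutters.
g = 352 / 11 = 32 px.

32 px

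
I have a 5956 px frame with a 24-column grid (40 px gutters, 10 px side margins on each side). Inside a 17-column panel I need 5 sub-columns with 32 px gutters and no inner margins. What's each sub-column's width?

813 px

Take off 20 px of margins, leaving 5936 px.
24c + 23·40 = 5936 → 24c = 5016 → c = 209 px.
Span of 17: 17·209 + 16·40 = 3553 + 640 = 4193 px.
Subtracting 4 gutters of 32 leaves 4065 for 5 columns, so d = 813 px.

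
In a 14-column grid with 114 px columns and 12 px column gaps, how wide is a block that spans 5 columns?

5 columns plus 4 column gaps: 570 + 48 = 618 px.

618 px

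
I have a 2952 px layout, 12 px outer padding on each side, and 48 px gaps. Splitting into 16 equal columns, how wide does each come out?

Content width = 2952 − 2·12 = 2928 px.
16c + 15·48 = 2928 → 16c = 2208 → c = 138 px.

138 px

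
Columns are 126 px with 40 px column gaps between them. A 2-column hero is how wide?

292 px

Span of 2: 2·126 + 1·40 = 252 + 40 = 292 px.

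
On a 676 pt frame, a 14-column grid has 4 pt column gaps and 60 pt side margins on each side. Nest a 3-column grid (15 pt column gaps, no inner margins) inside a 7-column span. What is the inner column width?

82 pt

Inside the margins: 676 − 120 = 556 pt.
14 columns + 13 column gaps: 14c + 13·4 = 556.
14c = 556 − 52 = 504, so c = 36 pt.
7-column span = 7·36 + 6·4 = 276 pt.
Subtracting 2 column gaps of 15 leaves 246 for 3 columns, so d = 82 pt.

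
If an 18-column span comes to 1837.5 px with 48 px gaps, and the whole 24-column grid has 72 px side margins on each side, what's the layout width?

2610 px

1837.5 − 17·48 = 1021.5; ÷18 gives c = 56.75 px.
Layout = 2·72 + 24·56.75 + 23·48 = 144 + 1362 + 1104 = 2610 px.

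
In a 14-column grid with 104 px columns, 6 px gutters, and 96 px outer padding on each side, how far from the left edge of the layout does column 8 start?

Each column+gutter stride is 110 px; 7 of them past the 96 px margin is 96 + 770 = 866 px.

866 px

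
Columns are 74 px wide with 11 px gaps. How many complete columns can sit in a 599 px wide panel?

7 columns

Each extra column adds 74 + 11 = 85 px.
(599 + 11) / 85 = 7.18, so 7 columns fit.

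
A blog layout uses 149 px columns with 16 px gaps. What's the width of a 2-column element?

314 px

2-column span = 2·149 + 1·16 = 314 px.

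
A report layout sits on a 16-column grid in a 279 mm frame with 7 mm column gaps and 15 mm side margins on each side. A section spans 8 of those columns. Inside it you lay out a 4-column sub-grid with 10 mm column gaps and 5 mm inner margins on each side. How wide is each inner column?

20.25 mm

Subtract both margins: 279 − 2·15 = 249 mm.
249 − 15·7 = 144; ÷16 gives c = 9 mm.
8-column span = 8·9 + 7·7 = 121 mm.
Inner content = 121 − 2·5 = 111 mm.
4d + 3·10 = 111 → 4d = 81 → d = 20.25 mm.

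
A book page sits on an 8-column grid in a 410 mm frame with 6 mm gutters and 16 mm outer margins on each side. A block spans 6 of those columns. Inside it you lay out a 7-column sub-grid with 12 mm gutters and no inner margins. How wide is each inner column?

30 mm

Take off 32 mm of margins, leaving 378 mm.
Subtracting 7 gutters of 6 leaves 336 for 8 columns, so c = 42 mm.
6-column span = 6·42 + 5·6 = 282 mm.
Subtracting 6 gutters of 12 leaves 210 for 7 columns, so d = 30 mm.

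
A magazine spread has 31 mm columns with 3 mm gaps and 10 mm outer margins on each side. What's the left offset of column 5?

146 mm

Column 5 starts at margin + 4·(column + gutter) = 10 + 4·34 = 146 mm.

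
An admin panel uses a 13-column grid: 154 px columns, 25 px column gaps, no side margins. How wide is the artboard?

2302 px

Total width: 13·154 + 12·25 = 2302 px.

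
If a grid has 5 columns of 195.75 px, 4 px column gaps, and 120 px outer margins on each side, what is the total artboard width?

1234.75 px

Artboard = 2·120 + 5·195.75 + 4·4 = 240 + 978.75 + 16 = 1234.75 px.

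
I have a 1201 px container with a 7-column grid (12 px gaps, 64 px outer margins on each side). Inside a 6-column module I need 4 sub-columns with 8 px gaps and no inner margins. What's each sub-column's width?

223.5 px

Outer content = 1201 − 2·64 = 1073 px.
7c + 6·12 = 1073 → 7c = 1001 → c = 143 px.
6-column span = 6·143 + 5·12 = 918 px.
918 − 3·8 = 894; ÷4 gives d = 223.5 px.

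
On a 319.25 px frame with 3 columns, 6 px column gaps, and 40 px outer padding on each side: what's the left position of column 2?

Subtract both margins: 319.25 − 2·40 = 239.25 px.
Subtracting 2 column gaps of 6 leaves 227.25 for 3 columns, so c = 75.75 px.
Column 2 starts at margin + 1·(column + gutter) = 40 + 1·81.75 = 121.75 px.

121.75 px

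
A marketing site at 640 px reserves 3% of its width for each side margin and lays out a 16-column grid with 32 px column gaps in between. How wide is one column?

Margins: 3% × 640 = 19.2 px each, so content = 640 − 38.4 = 601.6 px.
16c + 15·32 = 601.6 → 16c = 121.6 → c = 7.6 px.

7.6 px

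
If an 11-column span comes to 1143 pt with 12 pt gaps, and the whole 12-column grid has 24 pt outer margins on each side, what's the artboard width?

1296 pt

1143 − 10·12 = 1023; ÷11 gives c = 93 pt.
Artboard = 2·24 + 12·93 + 11·12 = 48 + 1116 + 132 = 1296 pt.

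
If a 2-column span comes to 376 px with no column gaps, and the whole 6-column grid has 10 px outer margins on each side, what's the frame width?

With no column gaps, each column is 376/2 = 188 px.
Frame = 2·10 + 6·188 = 20 + 1128 = 1148 px.

1148 px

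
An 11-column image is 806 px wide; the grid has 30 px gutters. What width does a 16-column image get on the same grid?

1186 px

11 columns + 10 gutters: 11c + 10·30 = 806.
11c = 806 − 300 = 506, so c = 46 px.
16-column span = 16·46 + 15·30 = 1186 px.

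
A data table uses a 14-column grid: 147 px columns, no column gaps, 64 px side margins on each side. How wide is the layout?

Summing: 128 + 2058 = 2186 px.

2186 px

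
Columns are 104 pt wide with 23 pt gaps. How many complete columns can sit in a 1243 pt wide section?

9 columns: 9·104 + 8·23 = 1120 pt ≤ 1243.
10 columns: 1247 pt > 1243. So 9.

9 columns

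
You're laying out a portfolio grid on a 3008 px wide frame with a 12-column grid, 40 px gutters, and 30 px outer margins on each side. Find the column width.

209 px

Inside the margins: 3008 − 60 = 2948 px.
12c + 11·40 = 2948 → 12c = 2508 → c = 209 px.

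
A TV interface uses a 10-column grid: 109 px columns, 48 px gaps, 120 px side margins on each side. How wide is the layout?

1762 px

Total width: 2·120 + 10·109 + 9·48 = 1762 px.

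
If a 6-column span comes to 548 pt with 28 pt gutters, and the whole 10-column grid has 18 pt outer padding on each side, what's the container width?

6c + 5·28 = 548 → 6c = 408 → c = 68 pt.
Adding margins, columns and gutters: 36 + 680 + 252 = 968 pt.

968 pt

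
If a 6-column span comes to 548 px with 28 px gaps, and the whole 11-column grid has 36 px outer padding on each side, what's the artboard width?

1100 px

6 columns + 5 gaps: 6c + 5·28 = 548.
6c = 548 − 140 = 408, so c = 68 px.
Total width: 2·36 + 11·68 + 10·28 = 1100 px.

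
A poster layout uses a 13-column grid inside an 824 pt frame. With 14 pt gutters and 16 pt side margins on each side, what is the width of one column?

Content width = 824 − 2·16 = 792 pt.
Subtracting 12 gutters of 14 leaves 624 for 13 columns, so c = 48 pt.

48 pt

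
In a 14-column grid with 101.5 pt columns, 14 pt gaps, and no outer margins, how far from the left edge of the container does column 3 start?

No margin, so column 3 starts at 2·(column + gutter) = 2·115.5 = 231 pt.

231 pt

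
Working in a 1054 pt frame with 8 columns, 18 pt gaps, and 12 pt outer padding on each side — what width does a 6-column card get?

Take off 24 pt of margins, leaving 1030 pt.
1030 − 7·18 = 904; ÷8 gives c = 113 pt.
Span of 6: 6·113 + 5·18 = 678 + 90 = 768 pt.

768 pt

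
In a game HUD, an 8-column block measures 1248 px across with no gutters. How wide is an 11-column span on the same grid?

1716 px

With no gutters, each column is 1248/8 = 156 px.
With no gutters, 11 columns span 11·156 = 1716 px.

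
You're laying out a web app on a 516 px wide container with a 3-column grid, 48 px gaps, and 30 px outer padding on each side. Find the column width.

120 px

Subtract both margins: 516 − 2·30 = 456 px.
3c + 2·48 = 456 → 3c = 360 → c = 120 px.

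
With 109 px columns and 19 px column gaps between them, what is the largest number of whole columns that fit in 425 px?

Each extra column adds 109 + 19 = 128 px.
(425 + 19) / 128 = 3.47, so 3 columns fit.

3 columns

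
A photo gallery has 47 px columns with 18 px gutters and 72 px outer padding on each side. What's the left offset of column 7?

Each column+gutter stride is 65 px; 6 of them past the 72 px margin is 72 + 390 = 462 px.

462 px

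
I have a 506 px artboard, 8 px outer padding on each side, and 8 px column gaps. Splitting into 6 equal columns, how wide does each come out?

75 px

Subtract both margins: 506 − 2·8 = 490 px.
6 columns + 5 column gaps: 6c + 5·8 = 490.
6c = 490 − 40 = 450, so c = 75 px.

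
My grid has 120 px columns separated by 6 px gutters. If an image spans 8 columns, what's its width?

8-column span = 8·120 + 7·6 = 1002 px.

1002 px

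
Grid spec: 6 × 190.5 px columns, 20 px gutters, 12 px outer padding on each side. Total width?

Adding margins, columns and gutters: 24 + 1143 + 100 = 1267 px.

1267 px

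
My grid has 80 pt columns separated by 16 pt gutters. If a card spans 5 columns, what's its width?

464 pt

Span of 5: 5·80 + 4·16 = 400 + 64 = 464 pt.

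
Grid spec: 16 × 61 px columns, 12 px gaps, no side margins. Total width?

Layout = 16·61 + 15·12 = 976 + 180 = 1156 px.

1156 px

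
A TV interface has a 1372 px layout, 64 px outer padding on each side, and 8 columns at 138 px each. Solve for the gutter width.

Subtract both margins: 1372 − 2·64 = 1244 px.
8·138 + 7g = 1244 → 7g = 140 → g = 20 px.

20 px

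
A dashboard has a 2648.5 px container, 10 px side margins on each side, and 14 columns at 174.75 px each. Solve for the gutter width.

14 px

Content width = 2648.5 − 2·10 = 2628.5 px.
Columns use 2446.5 px, leaving 182 px across 13 gutters = 14 px each.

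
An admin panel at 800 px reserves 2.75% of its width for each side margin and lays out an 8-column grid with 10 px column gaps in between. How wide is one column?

800 × (1 − 2·2.75%) = 800 × 94.5% = 756 px for the columns.
Subtracting 7 column gaps of 10 leaves 686 for 8 columns, so c = 85.75 px.

85.75 px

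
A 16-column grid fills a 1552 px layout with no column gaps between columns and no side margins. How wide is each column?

With no column gaps, each column is 1552/16 = 97 px.

97 px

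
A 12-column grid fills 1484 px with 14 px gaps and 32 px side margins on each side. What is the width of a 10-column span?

Take off 64 px of margins, leaving 1420 px.
1420 − 11·14 = 1266; ÷12 gives c = 105.5 px.
10-column span = 10·105.5 + 9·14 = 1181 px.

1181 px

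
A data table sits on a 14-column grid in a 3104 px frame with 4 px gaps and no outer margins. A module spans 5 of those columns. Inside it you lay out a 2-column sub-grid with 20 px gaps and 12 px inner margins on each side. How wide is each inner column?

14 columns + 13 gaps: 14c + 13·4 = 3104.
14c = 3104 − 52 = 3052, so c = 218 px.
5-column span = 5·218 + 4·4 = 1106 px.
Inner content = 1106 − 2·12 = 1082 px.
2 columns + 1 gap: 2d + 1·20 = 1082.
2d = 1082 − 20 = 1062, so d = 531 px.

531 px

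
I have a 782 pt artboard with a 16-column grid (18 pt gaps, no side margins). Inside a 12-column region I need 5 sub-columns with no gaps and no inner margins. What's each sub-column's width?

116.4 pt

16c + 15·18 = 782 → 16c = 512 → c = 32 pt.
12-column span = 12·32 + 11·18 = 582 pt.
5d = 582 → d = 116.4 pt.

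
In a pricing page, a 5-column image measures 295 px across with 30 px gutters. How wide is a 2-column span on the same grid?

100 px

5c + 4·30 = 295 → 5c = 175 → c = 35 px.
Span of 2: 2·35 + 1·30 = 70 + 30 = 100 px.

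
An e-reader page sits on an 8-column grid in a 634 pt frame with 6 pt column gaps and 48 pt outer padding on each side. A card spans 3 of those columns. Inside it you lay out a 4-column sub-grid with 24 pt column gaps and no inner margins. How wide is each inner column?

31.5 pt

Subtract both margins: 634 − 2·48 = 538 pt.
8c + 7·6 = 538 → 8c = 496 → c = 62 pt.
3 columns plus 2 column gaps: 186 + 12 = 198 pt.
4 columns + 3 column gaps: 4d + 3·24 = 198.
4d = 198 − 72 = 126, so d = 31.5 pt.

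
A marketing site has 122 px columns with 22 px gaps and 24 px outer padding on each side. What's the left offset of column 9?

1176 px

Before column 9: the margin + 8 columns + 8 gaps.
Offset = 24 + 8·(122 + 22) = 24 + 1152 = 1176 px.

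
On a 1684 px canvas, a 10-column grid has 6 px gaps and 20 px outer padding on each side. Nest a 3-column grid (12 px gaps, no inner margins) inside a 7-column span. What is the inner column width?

375 px

Outer content = 1684 − 2·20 = 1644 px.
10 columns + 9 gaps: 10c + 9·6 = 1644.
10c = 1644 − 54 = 1590, so c = 159 px.
Span of 7: 7·159 + 6·6 = 1113 + 36 = 1149 px.
1149 − 2·12 = 1125; ÷3 gives d = 375 px.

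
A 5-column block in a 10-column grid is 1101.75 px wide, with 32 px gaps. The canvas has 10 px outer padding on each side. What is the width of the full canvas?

Subtracting 4 gaps of 32 leaves 973.75 for 5 columns, so c = 194.75 px.
Total width: 2·10 + 10·194.75 + 9·32 = 2255.5 px.

2255.5 px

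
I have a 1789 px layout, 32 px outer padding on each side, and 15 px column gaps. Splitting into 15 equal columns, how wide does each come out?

Content width = 1789 − 2·32 = 1725 px.
15c + 14·15 = 1725 → 15c = 1515 → c = 101 px.

101 px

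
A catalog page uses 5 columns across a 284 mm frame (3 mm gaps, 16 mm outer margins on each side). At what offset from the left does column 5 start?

220 mm

Inside the margins: 284 − 32 = 252 mm.
Subtracting 4 gaps of 3 leaves 240 for 5 columns, so c = 48 mm.
Before column 5: the margin + 4 columns + 4 gaps.
Offset = 16 + 4·(48 + 3) = 16 + 204 = 220 mm.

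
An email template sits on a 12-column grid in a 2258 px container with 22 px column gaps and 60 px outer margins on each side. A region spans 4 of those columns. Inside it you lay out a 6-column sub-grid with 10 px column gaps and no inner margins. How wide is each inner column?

108 px

Inside the margins: 2258 − 120 = 2138 px.
12 columns + 11 column gaps: 12c + 11·22 = 2138.
12c = 2138 − 242 = 1896, so c = 158 px.
4 columns plus 3 column gaps: 632 + 66 = 698 px.
6 columns + 5 column gaps: 6d + 5·10 = 698.
6d = 698 − 50 = 648, so d = 108 px.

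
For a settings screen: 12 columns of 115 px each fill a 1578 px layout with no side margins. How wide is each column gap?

12·115 + 11g = 1578 → 11g = 198 → g = 18 px.

18 px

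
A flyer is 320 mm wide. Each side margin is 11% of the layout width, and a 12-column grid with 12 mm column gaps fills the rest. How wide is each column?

Each margin = 11% of 320 = 35.2 mm; content = 320 − 2·35.2 = 249.6 mm.
249.6 − 11·12 = 117.6; ÷12 gives c = 9.8 mm.

9.8 mm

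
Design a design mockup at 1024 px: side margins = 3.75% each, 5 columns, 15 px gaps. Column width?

177.44 px

1024 × (1 − 2·3.75%) = 1024 × 92.5% = 947.2 px for the columns.
Subtracting 4 gaps of 15 leaves 887.2 for 5 columns, so c = 177.44 px.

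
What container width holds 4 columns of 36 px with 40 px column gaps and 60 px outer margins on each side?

384 px

Container = 2·60 + 4·36 + 3·40 = 120 + 144 + 120 = 384 px.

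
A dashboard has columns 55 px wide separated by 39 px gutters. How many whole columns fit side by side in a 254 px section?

k columns need k·55 + (k−1)·39 = k·94 − 39.
k·94 − 39 ≤ 254 → k ≤ 293 / 94 ≈ 3.12, so k = 3.

3 columns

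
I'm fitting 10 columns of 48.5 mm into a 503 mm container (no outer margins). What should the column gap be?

Columns use 485 mm, leaving 18 mm across 9 column gaps = 2 mm each.

2 mm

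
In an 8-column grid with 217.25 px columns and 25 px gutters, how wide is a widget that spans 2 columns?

459.5 px

2 columns plus 1 gutter: 434.5 + 25 = 459.5 px.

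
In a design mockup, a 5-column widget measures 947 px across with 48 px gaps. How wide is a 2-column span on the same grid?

5 columns + 4 gaps: 5c + 4·48 = 947.
5c = 947 − 192 = 755, so c = 151 px.
2 columns plus 1 gap: 302 + 48 = 350 px.

350 px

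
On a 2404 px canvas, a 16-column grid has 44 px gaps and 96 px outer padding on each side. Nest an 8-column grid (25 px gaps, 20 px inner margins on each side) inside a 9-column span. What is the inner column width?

126.25 px

Inside the margins: 2404 − 192 = 2212 px.
Subtracting 15 gaps of 44 leaves 1552 for 16 columns, so c = 97 px.
Span of 9: 9·97 + 8·44 = 873 + 352 = 1225 px.
Inner content = 1225 − 2·20 = 1185 px.
8d + 7·25 = 1185 → 8d = 1010 → d = 126.25 px.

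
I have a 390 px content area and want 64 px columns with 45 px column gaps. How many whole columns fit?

3 columns

3 columns: 3·64 + 2·45 = 282 px ≤ 390.
4 columns: 391 px > 390. So 3.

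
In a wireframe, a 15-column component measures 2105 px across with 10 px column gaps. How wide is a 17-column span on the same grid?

2387 px

Subtracting 14 column gaps of 10 leaves 1965 for 15 columns, so c = 131 px.
Span of 17: 17·131 + 16·10 = 2227 + 160 = 2387 px.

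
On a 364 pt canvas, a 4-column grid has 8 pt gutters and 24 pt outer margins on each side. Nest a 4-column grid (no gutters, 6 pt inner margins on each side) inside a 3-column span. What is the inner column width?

55.75 pt

Subtract both margins: 364 − 2·24 = 316 pt.
316 − 3·8 = 292; ÷4 gives c = 73 pt.
3-column span = 3·73 + 2·8 = 235 pt.
Inner content = 235 − 2·6 = 223 pt.
223 / 4 = 55.75 pt per column.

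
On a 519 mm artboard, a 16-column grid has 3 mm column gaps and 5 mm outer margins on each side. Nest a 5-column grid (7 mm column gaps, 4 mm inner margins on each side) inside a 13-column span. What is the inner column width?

Subtract both margins: 519 − 2·5 = 509 mm.
Subtracting 15 column gaps of 3 leaves 464 for 16 columns, so c = 29 mm.
13 columns plus 12 column gaps: 377 + 36 = 413 mm.
Inner content = 413 − 2·4 = 405 mm.
405 − 4·7 = 377; ÷5 gives d = 75.4 mm.

75.4 mm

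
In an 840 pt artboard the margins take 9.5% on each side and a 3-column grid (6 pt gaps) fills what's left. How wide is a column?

222.8 pt

Each margin = 9.5% of 840 = 79.8 pt; content = 840 − 2·79.8 = 680.4 pt.
3 columns + 2 gaps: 3c + 2·6 = 680.4.
3c = 680.4 − 12 = 668.4, so c = 222.8 pt.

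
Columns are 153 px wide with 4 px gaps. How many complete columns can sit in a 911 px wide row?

5 columns: 5·153 + 4·4 = 781 px ≤ 911.
6 columns: 938 px > 911. So 5.

5 columns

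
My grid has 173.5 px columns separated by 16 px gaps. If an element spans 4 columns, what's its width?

Span of 4: 4·173.5 + 3·16 = 694 + 48 = 742 px.

742 px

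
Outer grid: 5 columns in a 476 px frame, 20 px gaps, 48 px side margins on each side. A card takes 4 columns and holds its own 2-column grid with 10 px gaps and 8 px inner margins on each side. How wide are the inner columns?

Inside the margins: 476 − 96 = 380 px.
380 − 4·20 = 300; ÷5 gives c = 60 px.
Span of 4: 4·60 + 3·20 = 240 + 60 = 300 px.
Inner content = 300 − 2·8 = 284 px.
2 columns + 1 gap: 2d + 1·10 = 284.
2d = 284 − 10 = 274, so d = 137 px.

137 px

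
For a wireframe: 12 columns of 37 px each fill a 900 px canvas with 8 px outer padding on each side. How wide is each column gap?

Content width = 900 − 2·8 = 884 px.
12 columns take 12·37 = 444 px; remaining 440 splits into 11 column gaps.
g = 440 / 11 = 40 px.

40 px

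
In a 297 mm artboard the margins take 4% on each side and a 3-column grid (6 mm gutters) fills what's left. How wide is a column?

Margins: 4% × 297 = 11.88 mm each, so content = 297 − 23.76 = 273.24 mm.
273.24 − 2·6 = 261.24; ÷3 gives c = 87.08 mm.

87.08 mm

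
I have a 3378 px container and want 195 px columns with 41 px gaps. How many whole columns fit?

14 columns

k columns need k·195 + (k−1)·41 = k·236 − 41.
k·236 − 41 ≤ 3378 → k ≤ 3419 / 236 ≈ 14.49, so k = 14.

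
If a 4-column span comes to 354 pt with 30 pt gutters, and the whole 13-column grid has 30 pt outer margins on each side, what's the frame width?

4 columns + 3 gutters: 4c + 3·30 = 354.
4c = 354 − 90 = 264, so c = 66 pt.
Frame = 2·30 + 13·66 + 12·30 = 60 + 858 + 360 = 1278 pt.

1278 pt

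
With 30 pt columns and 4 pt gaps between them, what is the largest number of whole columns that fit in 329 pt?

9 columns

k columns need k·30 + (k−1)·4 = k·34 − 4.
k·34 − 4 ≤ 329 → k ≤ 333 / 34 ≈ 9.79, so k = 9.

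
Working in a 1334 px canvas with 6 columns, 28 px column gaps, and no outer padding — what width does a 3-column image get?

653 px

6 columns + 5 column gaps: 6c + 5·28 = 1334.
6c = 1334 − 140 = 1194, so c = 199 px.
3-column span = 3·199 + 2·28 = 653 px.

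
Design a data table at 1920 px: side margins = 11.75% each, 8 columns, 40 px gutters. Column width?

Margins: 11.75% × 1920 = 225.6 px each, so content = 1920 − 451.2 = 1468.8 px.
Subtracting 7 gutters of 40 leaves 1188.8 for 8 columns, so c = 148.6 px.

148.6 px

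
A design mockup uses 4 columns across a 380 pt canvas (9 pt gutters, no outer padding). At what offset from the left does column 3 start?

194.5 pt

4c + 3·9 = 380 → 4c = 353 → c = 88.25 pt.
Before column 3: 2 columns + 2 gutters.
Offset = 2·(88.25 + 9) = 2·97.25 = 194.5 pt.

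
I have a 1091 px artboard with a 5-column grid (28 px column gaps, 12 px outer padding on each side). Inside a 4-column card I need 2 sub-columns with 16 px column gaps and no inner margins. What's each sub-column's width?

416 px

Outer content = 1091 − 2·12 = 1067 px.
5 columns + 4 column gaps: 5c + 4·28 = 1067.
5c = 1067 − 112 = 955, so c = 191 px.
Span of 4: 4·191 + 3·28 = 764 + 84 = 848 px.
848 − 1·16 = 832; ÷2 gives d = 416 px.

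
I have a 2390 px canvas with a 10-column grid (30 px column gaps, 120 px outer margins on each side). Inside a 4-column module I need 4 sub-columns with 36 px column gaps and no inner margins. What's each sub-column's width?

183.5 px

Subtract both margins: 2390 − 2·120 = 2150 px.
2150 − 9·30 = 1880; ÷10 gives c = 188 px.
Span of 4: 4·188 + 3·30 = 752 + 90 = 842 px.
Subtracting 3 column gaps of 36 leaves 734 for 4 columns, so d = 183.5 px.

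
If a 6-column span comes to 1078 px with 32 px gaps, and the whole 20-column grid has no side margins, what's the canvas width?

3668 px

6c + 5·32 = 1078 → 6c = 918 → c = 153 px.
Summing: 3060 + 608 = 3668 px.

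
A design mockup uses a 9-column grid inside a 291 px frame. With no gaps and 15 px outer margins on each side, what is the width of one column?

Take off 30 px of margins, leaving 261 px.
With no gaps, each column is 261/9 = 29 px.

29 px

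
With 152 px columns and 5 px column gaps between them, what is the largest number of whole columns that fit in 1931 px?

12 columns: 12·152 + 11·5 = 1879 px ≤ 1931.
13 columns: 2036 px > 1931. So 12.

12 columns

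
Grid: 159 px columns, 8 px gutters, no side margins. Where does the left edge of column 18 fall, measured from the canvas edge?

Before column 18: 17 columns + 17 gutters.
Offset = 17·(159 + 8) = 17·167 = 2839 px.

2839 px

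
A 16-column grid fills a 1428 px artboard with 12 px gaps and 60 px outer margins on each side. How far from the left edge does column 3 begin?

Inside the margins: 1428 − 120 = 1308 px.
1308 − 15·12 = 1128; ÷16 gives c = 70.5 px.
Column 3 starts at margin + 2·(column + gutter) = 60 + 2·82.5 = 225 px.

225 px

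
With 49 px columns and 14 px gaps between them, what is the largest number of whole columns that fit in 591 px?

9 columns

Each extra column adds 49 + 14 = 63 px.
(591 + 14) / 63 = 9.60, so 9 columns fit.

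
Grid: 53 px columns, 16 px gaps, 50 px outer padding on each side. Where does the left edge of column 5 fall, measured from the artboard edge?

326 px

Before column 5: the margin + 4 columns + 4 gaps.
Offset = 50 + 4·(53 + 16) = 50 + 276 = 326 px.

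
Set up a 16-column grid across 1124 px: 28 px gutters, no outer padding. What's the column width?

44 px

16c + 15·28 = 1124 → 16c = 704 → c = 44 px.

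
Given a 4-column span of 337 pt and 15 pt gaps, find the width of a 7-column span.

Subtracting 3 gaps of 15 leaves 292 for 4 columns, so c = 73 pt.
Span of 7: 7·73 + 6·15 = 511 + 90 = 601 pt.

601 pt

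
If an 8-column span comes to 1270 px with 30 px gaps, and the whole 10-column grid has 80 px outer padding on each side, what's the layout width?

8c + 7·30 = 1270 → 8c = 1060 → c = 132.5 px.
Layout = 2·80 + 10·132.5 + 9·30 = 160 + 1325 + 270 = 1755 px.

1755 px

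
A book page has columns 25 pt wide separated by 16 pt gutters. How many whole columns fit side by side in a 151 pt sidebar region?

4 columns: 4·25 + 3·16 = 148 pt ≤ 151.
5 columns: 189 pt > 151. So 4.

4 columns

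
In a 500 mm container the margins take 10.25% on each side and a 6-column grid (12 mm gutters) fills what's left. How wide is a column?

Each margin = 10.25% of 500 = 51.25 mm; content = 500 − 2·51.25 = 397.5 mm.
6c + 5·12 = 397.5 → 6c = 337.5 → c = 56.25 mm.

56.25 mm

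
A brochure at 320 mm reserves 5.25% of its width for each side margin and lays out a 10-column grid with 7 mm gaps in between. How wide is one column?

Margins: 5.25% × 320 = 16.8 mm each, so content = 320 − 33.6 = 286.4 mm.
10 columns + 9 gaps: 10c + 9·7 = 286.4.
10c = 286.4 − 63 = 223.4, so c = 22.34 mm.

22.34 mm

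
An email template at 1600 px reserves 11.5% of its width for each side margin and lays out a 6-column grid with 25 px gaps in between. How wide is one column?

184.5 px

Each margin = 11.5% of 1600 = 184 px; content = 1600 − 2·184 = 1232 px.
6c + 5·25 = 1232 → 6c = 1107 → c = 184.5 px.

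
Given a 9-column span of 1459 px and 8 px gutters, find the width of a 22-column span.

1459 − 8·8 = 1395; ÷9 gives c = 155 px.
22 columns plus 21 gutters: 3410 + 168 = 3578 px.

3578 px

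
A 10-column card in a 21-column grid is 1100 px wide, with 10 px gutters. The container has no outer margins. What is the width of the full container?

10c + 9·10 = 1100 → 10c = 1010 → c = 101 px.
Total width: 21·101 + 20·10 = 2321 px.

2321 px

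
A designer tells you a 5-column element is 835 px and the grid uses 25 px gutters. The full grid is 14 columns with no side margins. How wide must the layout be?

2383 px

5c + 4·25 = 835 → 5c = 735 → c = 147 px.
Layout = 14·147 + 13·25 = 2058 + 325 = 2383 px.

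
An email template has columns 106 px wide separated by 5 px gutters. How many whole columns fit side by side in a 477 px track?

4 columns: 4·106 + 3·5 = 439 px ≤ 477.
5 columns: 550 px > 477. So 4.

4 columns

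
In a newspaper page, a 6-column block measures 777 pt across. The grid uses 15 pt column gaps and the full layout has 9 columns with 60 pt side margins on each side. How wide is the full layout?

777 − 5·15 = 702; ÷6 gives c = 117 pt.
Layout = 2·60 + 9·117 + 8·15 = 120 + 1053 + 120 = 1293 pt.

1293 pt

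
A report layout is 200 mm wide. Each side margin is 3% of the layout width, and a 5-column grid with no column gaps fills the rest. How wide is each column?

37.6 mm

Each margin = 3% of 200 = 6 mm; content = 200 − 2·6 = 188 mm.
188 / 5 = 37.6 mm per column.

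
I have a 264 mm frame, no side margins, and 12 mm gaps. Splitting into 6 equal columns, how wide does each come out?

34 mm

Subtracting 5 gaps of 12 leaves 204 for 6 columns, so c = 34 mm.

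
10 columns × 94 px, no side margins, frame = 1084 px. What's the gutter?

16 px

Columns use 940 px, leaving 144 px across 9 gutters = 16 px each.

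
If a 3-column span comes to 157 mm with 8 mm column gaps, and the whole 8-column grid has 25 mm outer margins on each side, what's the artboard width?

482 mm

3c + 2·8 = 157 → 3c = 141 → c = 47 mm.
Artboard = 2·25 + 8·47 + 7·8 = 50 + 376 + 56 = 482 mm.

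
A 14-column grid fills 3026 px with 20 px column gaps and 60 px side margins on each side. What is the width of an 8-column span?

Take off 120 px of margins, leaving 2906 px.
2906 − 13·20 = 2646; ÷14 gives c = 189 px.
8 columns plus 7 column gaps: 1512 + 140 = 1652 px.

1652 px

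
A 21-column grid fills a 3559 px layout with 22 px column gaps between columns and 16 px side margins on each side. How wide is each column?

Subtract both margins: 3559 − 2·16 = 3527 px.
3527 − 20·22 = 3087; ÷21 gives c = 147 px.

147 px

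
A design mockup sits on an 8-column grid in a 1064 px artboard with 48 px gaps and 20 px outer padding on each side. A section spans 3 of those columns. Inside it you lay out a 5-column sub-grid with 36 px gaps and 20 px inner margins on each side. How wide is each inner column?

34 px

Take off 40 px of margins, leaving 1024 px.
Subtracting 7 gaps of 48 leaves 688 for 8 columns, so c = 86 px.
3-column span = 3·86 + 2·48 = 354 px.
Inner content = 354 − 2·20 = 314 px.
5d + 4·36 = 314 → 5d = 170 → d = 34 px.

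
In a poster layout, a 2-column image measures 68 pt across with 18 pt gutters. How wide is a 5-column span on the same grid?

197 pt

2c + 1·18 = 68 → 2c = 50 → c = 25 pt.
5-column span = 5·25 + 4·18 = 197 pt.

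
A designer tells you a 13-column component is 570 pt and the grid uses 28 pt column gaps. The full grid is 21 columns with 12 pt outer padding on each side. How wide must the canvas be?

13c + 12·28 = 570 → 13c = 234 → c = 18 pt.
Canvas = 2·12 + 21·18 + 20·28 = 24 + 378 + 560 = 962 pt.

962 pt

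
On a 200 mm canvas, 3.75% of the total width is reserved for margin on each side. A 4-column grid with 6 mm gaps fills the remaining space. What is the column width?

Margins: 3.75% × 200 = 7.5 mm each, so content = 200 − 15 = 185 mm.
4c + 3·6 = 185 → 4c = 167 → c = 41.75 mm.

41.75 mm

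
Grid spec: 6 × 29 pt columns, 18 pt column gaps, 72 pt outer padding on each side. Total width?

408 pt

Canvas = 2·72 + 6·29 + 5·18 = 144 + 174 + 90 = 408 pt.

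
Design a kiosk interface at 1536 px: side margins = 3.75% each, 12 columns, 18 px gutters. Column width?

1536 × (1 − 2·3.75%) = 1536 × 92.5% = 1420.8 px for the columns.
1420.8 − 11·18 = 1222.8; ÷12 gives c = 101.9 px.

101.9 px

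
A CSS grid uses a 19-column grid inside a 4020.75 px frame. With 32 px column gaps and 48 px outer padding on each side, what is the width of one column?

176.25 px

Inside the margins: 4020.75 − 96 = 3924.75 px.
19c + 18·32 = 3924.75 → 19c = 3348.75 → c = 176.25 px.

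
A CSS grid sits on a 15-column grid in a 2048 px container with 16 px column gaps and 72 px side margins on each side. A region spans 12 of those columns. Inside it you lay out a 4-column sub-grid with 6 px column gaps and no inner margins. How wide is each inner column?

Take off 144 px of margins, leaving 1904 px.
15c + 14·16 = 1904 → 15c = 1680 → c = 112 px.
12-column span = 12·112 + 11·16 = 1520 px.
4d + 3·6 = 1520 → 4d = 1502 → d = 375.5 px.

375.5 px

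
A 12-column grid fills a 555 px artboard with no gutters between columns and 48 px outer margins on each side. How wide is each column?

Take off 96 px of margins, leaving 459 px.
459 / 12 = 38.25 px per column.

38.25 px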